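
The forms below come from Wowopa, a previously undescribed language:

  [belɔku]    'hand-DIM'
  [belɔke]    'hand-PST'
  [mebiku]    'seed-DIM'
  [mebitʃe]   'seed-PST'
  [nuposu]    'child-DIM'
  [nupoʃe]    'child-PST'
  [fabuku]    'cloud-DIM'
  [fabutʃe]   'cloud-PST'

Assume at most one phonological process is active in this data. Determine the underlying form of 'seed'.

In [mebiku] and [mebitʃe] the final segment of 'seed' alternates: [k] ~ [tʃ].
Compare 'hand', with invariant [k] in [belɔku] and [belɔke]: an analysis with underlying /k/ and a rule producing [tʃ] before the PST suffix would wrongly predict alternation here too.
So /tʃ/ is underlying, and a rule of depalatalization — palato-alveolar /tʃ/ and /ʃ/ become [k] and [s] when no front vowel follows — gives [k].
So 'seed' = /mebitʃ/.

/mebitʃ/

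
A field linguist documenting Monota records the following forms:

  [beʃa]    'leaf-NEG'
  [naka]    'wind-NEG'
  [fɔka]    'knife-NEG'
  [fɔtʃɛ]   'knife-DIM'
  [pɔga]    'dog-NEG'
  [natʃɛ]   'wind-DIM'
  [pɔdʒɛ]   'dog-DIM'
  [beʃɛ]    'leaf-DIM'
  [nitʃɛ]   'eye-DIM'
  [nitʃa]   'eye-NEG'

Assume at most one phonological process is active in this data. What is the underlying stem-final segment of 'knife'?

The stem for 'knife' ends in [k] in [fɔka] but [tʃ] in [fɔtʃɛ].
Compare 'eye', with invariant [tʃ] in [nitʃa] and [nitʃɛ]: an analysis with underlying /tʃ/ and a rule producing [k] before the NEG suffix would wrongly predict alternation here too.
So /k/ is underlying, and a rule of palatalization before a front vowel — /k/ and /g/ become palato-alveolar [tʃ] and [dʒ] before a front vowel — gives [tʃ].

/k/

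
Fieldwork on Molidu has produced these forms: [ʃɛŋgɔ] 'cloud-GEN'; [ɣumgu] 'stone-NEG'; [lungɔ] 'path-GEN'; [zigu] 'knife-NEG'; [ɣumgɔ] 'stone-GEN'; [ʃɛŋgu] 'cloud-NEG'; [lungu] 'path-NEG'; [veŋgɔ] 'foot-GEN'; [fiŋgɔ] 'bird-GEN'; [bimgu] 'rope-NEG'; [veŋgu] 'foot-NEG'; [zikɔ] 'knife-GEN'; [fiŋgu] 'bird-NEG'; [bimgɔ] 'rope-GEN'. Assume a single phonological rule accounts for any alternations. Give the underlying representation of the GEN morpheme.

/-kɔ/

The GEN suffix surfaces as [-gɔ] and [-kɔ], depending on the final segment of the stem.
The NEG suffix, which begins with [g], is invariant after every stem; so [g] is not altered by any rule here.
So the underlying form is /-kɔ/, and voiceless stops become voiced after a nasal.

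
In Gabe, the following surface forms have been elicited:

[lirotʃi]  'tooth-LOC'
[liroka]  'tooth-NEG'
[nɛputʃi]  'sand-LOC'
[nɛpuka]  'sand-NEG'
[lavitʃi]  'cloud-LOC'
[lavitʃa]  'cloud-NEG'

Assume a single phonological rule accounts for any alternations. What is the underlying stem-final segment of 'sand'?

/k/

In [nɛputʃi] and [nɛpuka] the final segment of 'sand' alternates: [tʃ] ~ [k].
The stem 'cloud' ([lavitʃi], [lavitʃa]) shows [tʃ] unchanged in both environments, so [tʃ] cannot be basic with [k] derived before the NEG suffix.
So /k/ is underlying, and a rule of palatalization before a front vowel — /k/ becomes palato-alveolar [tʃ] before a front vowel — gives [tʃ].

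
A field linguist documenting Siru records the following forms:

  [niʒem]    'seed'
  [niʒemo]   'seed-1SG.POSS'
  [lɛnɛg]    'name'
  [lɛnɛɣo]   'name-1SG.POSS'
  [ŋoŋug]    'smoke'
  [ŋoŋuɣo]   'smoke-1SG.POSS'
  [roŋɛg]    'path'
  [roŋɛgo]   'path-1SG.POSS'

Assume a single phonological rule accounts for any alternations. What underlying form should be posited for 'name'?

The root 'name' surfaces as [lɛnɛg] and [lɛnɛɣo], with a stem-final [g] ~ [ɣ] alternation.
If /g/ were underlying and a rule turned it into [ɣ] before the 1SG.POSS suffix, 'path' would also alternate; but it has [g] in both [roŋɛg] and [roŋɛgo].
The alternation reflects word-final hardening: voiced fricatives become stops word-finally. /ɣ/ is underlying.

/lɛnɛɣ/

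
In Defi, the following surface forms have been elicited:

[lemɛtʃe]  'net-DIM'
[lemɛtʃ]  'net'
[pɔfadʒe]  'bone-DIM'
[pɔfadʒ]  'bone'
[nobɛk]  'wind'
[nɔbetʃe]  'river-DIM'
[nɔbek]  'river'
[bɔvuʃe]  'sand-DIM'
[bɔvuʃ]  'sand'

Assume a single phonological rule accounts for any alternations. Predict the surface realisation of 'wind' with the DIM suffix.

The root 'river' surfaces as [nɔbetʃe] and [nɔbek], with a stem-final [tʃ] ~ [k] alternation.
If /tʃ/ were underlying and a rule turned it into [k] in isolation, 'net' would also alternate; but it has [tʃ] in both [lemɛtʃe] and [lemɛtʃ].
The underlying segment must be /k/; /k/ becomes palato-alveolar [tʃ] before a front vowel, yielding [tʃ] there.
The one attested form of 'wind', [nobɛk], shows underlying /nobɛk/. Applying the same rule before a front vowel gives [nobɛtʃe].

[nobɛtʃe]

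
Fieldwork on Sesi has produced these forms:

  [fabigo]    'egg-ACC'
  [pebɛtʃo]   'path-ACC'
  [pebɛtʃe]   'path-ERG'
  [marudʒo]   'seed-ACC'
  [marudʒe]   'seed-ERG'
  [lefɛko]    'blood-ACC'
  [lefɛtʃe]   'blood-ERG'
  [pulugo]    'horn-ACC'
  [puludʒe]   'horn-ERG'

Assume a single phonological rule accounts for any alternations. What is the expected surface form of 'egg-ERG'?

[fabidʒe]

The root 'horn' surfaces as [pulugo] and [puludʒe], with a stem-final [g] ~ [dʒ] alternation.
But 'seed' keeps [dʒ] in both environments ([marudʒo], [marudʒe]), so there is no rule changing /dʒ/ to [g] before the ACC suffix.
So /g/ is underlying, and a rule of palatalization before a front vowel — /k/ and /g/ become palato-alveolar [tʃ] and [dʒ] before a front vowel — gives [dʒ].
The one attested form of 'egg', [fabigo], shows underlying /fabig/. Applying the same rule before a front vowel gives [fabidʒe].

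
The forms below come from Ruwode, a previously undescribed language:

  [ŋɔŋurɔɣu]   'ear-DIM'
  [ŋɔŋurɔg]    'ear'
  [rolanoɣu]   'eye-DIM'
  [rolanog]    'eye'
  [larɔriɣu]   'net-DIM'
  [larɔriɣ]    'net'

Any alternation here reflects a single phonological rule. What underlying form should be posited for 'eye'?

The stem for 'eye' ends in [ɣ] in [rolanoɣu] but [g] in [rolanog].
Compare 'net', with invariant [ɣ] in [larɔriɣu] and [larɔriɣ]: an analysis with underlying /ɣ/ and a rule producing [g] in isolation would wrongly predict alternation here too.
So /g/ is underlying, and a rule of intervocalic spirantization — voiced stops become fricatives between vowels — gives [ɣ].

/rolanog/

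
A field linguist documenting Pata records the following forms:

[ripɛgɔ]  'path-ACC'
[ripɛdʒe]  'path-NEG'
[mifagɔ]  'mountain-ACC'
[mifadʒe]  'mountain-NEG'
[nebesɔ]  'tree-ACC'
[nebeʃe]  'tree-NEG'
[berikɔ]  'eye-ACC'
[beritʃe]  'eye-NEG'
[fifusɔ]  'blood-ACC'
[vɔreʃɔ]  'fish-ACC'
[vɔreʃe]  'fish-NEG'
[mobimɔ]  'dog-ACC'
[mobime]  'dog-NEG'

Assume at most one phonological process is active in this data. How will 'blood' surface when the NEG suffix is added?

The stem for 'tree' ends in [s] in [nebesɔ] but [ʃ] in [nebeʃe].
But 'fish' keeps [ʃ] in both environments ([vɔreʃɔ], [vɔreʃe]), so there is no rule changing /ʃ/ to [s] before the ACC suffix.
The underlying segment must be /s/; /k/, /g/ and /s/ become palato-alveolar [tʃ], [dʒ] and [ʃ] before a front vowel, yielding [ʃ] there.
From [fifusɔ] the stem 'blood' is /fifus/; before a front vowel this yields [fifuʃe].

[fifuʃe]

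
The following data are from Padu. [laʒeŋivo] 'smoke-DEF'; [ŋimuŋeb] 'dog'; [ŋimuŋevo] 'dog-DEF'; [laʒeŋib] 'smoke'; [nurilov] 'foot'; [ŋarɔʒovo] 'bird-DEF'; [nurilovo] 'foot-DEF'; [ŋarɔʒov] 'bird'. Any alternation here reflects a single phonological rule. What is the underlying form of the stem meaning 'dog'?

In [ŋimuŋeb] and [ŋimuŋevo] the final segment of 'dog' alternates: [b] ~ [v].
Compare 'bird', with invariant [v] in [ŋarɔʒov] and [ŋarɔʒovo]: an analysis with underlying /v/ and a rule producing [b] in isolation would wrongly predict alternation here too.
The alternation reflects intervocalic spirantization: voiced stops become fricatives between vowels. /b/ is underlying.
Hence 'dog' is /ŋimuŋeb/ underlyingly.

/ŋimuŋeb/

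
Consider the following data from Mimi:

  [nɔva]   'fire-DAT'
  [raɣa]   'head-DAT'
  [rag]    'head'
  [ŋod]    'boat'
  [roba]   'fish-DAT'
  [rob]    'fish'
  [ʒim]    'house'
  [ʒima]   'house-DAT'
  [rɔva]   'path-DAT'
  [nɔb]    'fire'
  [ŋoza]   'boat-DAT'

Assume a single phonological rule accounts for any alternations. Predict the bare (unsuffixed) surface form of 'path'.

[rɔb]

The root 'fire' surfaces as [nɔva] and [nɔb], with a stem-final [v] ~ [b] alternation.
The stem 'fish' ([roba], [rob]) shows [b] unchanged in both environments, so [b] cannot be basic with [v] derived before the DAT suffix.
The underlying segment must be /v/; voiced fricatives become stops word-finally, yielding [b] there.
From [rɔva] the stem 'path' is /rɔv/; word-finally this yields [rɔb].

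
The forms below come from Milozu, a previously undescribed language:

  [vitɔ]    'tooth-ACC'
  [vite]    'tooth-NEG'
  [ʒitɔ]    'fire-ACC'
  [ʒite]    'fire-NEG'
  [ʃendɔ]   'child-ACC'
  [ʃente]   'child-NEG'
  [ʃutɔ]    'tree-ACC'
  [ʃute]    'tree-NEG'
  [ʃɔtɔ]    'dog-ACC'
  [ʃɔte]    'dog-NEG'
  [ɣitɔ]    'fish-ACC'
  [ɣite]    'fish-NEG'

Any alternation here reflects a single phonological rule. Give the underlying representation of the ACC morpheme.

The ACC morpheme has two allomorphs, [-dɔ] and [-tɔ].
The NEG suffix, which begins with [t], is invariant after every stem; so [t] is not altered by any rule here.
So the underlying form is /-dɔ/, and voiced stops become voiceless after a vowel.

/-dɔ/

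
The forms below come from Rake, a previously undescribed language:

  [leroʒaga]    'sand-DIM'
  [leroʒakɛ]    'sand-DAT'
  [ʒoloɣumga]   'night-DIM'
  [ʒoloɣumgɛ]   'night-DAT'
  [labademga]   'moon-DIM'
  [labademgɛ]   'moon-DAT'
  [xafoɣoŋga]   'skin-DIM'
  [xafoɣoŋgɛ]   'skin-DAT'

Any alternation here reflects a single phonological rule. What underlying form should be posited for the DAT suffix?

The DAT morpheme has two allomorphs, [-gɛ] and [-kɛ].
The DIM suffix, which begins with [g], is invariant after every stem; so [g] is not altered by any rule here.
The DAT suffix is therefore /-kɛ/ underlyingly, with post-nasal voicing: voiceless stops become voiced after a nasal.

/-kɛ/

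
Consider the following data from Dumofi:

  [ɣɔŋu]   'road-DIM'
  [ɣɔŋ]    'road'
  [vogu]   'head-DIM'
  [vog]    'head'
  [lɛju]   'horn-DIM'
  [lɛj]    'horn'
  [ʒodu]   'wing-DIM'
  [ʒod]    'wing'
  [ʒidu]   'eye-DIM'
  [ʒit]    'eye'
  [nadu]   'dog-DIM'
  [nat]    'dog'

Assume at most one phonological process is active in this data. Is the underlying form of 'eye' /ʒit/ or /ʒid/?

/ʒit/

The stem for 'eye' ends in [d] in [ʒidu] but [t] in [ʒit].
Compare 'wing', with invariant [d] in [ʒodu] and [ʒod]: an analysis with underlying /d/ and a rule producing [t] in isolation would wrongly predict alternation here too.
So /t/ is underlying, and a rule of intervocalic voicing — voiceless stops become voiced between vowels — gives [d].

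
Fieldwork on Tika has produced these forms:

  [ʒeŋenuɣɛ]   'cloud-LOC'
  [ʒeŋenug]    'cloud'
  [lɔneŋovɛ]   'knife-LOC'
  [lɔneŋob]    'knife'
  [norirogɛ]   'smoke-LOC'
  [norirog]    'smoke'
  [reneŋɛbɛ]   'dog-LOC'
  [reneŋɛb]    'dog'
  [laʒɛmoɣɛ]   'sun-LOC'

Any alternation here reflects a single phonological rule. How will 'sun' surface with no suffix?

[laʒɛmog]

The stem for 'cloud' ends in [ɣ] in [ʒeŋenuɣɛ] but [g] in [ʒeŋenug].
If /g/ were underlying and a rule turned it into [ɣ] before the LOC suffix, 'smoke' would also alternate; but it has [g] in both [norirogɛ] and [norirog].
The underlying segment must be /ɣ/; voiced fricatives become stops word-finally, yielding [g] there.
The one attested form of 'sun', [laʒɛmoɣɛ], shows underlying /laʒɛmoɣ/. Applying the same rule word-finally gives [laʒɛmog].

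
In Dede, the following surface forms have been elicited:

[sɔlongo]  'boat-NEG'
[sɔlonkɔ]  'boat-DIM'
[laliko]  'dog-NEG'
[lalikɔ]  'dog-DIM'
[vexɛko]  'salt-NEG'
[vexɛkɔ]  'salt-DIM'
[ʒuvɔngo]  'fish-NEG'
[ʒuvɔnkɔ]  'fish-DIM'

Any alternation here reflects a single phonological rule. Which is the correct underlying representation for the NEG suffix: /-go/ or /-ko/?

The NEG suffix surfaces as [-go] and [-ko], depending on the final segment of the stem.
By contrast the DIM suffix keeps its initial [k] throughout — that segment must be underlying.
So the underlying form is /-go/, and voiced stops become voiceless after a vowel.

/-go/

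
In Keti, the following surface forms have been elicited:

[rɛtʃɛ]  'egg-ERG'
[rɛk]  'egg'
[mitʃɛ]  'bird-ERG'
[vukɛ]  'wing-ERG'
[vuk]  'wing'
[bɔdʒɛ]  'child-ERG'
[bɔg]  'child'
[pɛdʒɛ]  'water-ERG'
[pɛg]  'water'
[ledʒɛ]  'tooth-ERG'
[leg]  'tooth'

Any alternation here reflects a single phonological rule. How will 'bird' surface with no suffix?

In [rɛtʃɛ] and [rɛk] the final segment of 'egg' alternates: [tʃ] ~ [k].
The stem 'wing' ([vukɛ], [vuk]) shows [k] unchanged in both environments, so [k] cannot be basic with [tʃ] derived before the ERG suffix.
So /tʃ/ is underlying, and a rule of depalatalization — palato-alveolar /tʃ/ and /dʒ/ become [k] and [g] when no front vowel follows — gives [k].
The one attested form of 'bird', [mitʃɛ], shows underlying /mitʃ/. Applying the same rule when no front vowel follows gives [mik].

[mik]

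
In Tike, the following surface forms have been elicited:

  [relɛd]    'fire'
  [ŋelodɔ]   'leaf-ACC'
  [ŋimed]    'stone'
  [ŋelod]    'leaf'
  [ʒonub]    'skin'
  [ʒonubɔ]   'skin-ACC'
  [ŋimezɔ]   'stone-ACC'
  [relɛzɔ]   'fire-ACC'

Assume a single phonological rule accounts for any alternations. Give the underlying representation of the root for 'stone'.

/ŋimez/

The root 'stone' surfaces as [ŋimed] and [ŋimezɔ], with a stem-final [d] ~ [z] alternation.
Compare 'leaf', with invariant [d] in [ŋelod] and [ŋelodɔ]: an analysis with underlying /d/ and a rule producing [z] before the ACC suffix would wrongly predict alternation here too.
Therefore /z/ is basic and [d] is derived by word-final hardening (voiced fricatives become stops word-finally).
Hence 'stone' is /ŋimez/ underlyingly.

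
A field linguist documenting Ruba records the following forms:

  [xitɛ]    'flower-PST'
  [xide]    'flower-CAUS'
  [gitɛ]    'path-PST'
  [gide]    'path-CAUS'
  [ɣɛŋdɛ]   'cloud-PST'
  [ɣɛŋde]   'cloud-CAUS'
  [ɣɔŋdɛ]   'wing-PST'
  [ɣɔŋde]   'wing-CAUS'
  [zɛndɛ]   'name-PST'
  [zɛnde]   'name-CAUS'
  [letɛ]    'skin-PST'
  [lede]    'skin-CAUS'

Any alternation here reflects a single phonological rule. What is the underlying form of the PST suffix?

The PST suffix surfaces as [-dɛ] and [-tɛ], depending on the final segment of the stem.
The CAUS suffix, which begins with [d], is invariant after every stem; so [d] is not altered by any rule here.
The PST suffix is therefore /-tɛ/ underlyingly, with post-nasal voicing: voiceless stops become voiced after a nasal.

/-tɛ/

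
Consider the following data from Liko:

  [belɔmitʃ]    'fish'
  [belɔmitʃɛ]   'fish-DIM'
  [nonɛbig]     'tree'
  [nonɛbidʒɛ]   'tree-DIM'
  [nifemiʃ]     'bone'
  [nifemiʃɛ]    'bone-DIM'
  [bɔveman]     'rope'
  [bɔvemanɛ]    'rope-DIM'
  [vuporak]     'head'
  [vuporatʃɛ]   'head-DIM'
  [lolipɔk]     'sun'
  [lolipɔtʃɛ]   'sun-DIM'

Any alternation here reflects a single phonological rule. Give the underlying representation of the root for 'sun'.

'sun' shows [k] ~ [tʃ] at the end of the stem ([lolipɔk] vs [lolipɔtʃɛ]).
The stem 'fish' ([belɔmitʃ], [belɔmitʃɛ]) shows [tʃ] unchanged in both environments, so [tʃ] cannot be basic with [k] derived in isolation.
Therefore /k/ is basic and [tʃ] is derived by palatalization before a front vowel (/k/ and /g/ become palato-alveolar [tʃ] and [dʒ] before a front vowel).

/lolipɔk/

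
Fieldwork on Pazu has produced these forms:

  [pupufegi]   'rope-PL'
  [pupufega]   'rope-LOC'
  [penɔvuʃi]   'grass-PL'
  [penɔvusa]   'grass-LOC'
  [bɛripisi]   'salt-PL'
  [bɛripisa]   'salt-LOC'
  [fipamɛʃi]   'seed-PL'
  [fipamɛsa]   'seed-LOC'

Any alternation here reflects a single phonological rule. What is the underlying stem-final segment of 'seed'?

/ʃ/

'seed' shows [ʃ] ~ [s] at the end of the stem ([fipamɛʃi] vs [fipamɛsa]).
But 'salt' keeps [s] in both environments ([bɛripisi], [bɛripisa]), so there is no rule changing /s/ to [ʃ] before the PL suffix.
The underlying segment must be /ʃ/; palato-alveolar /ʃ/ becomes [s] when no front vowel follows, yielding [s] there.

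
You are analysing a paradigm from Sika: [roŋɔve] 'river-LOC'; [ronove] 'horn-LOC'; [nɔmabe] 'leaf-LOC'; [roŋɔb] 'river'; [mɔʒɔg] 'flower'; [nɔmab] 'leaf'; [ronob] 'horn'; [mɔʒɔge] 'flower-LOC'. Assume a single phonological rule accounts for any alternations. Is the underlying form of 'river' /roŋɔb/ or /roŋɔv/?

'river' shows [b] ~ [v] at the end of the stem ([roŋɔb] vs [roŋɔve]).
Compare 'leaf', with invariant [b] in [nɔmab] and [nɔmabe]: an analysis with underlying /b/ and a rule producing [v] before the LOC suffix would wrongly predict alternation here too.
Therefore /v/ is basic and [b] is derived by word-final hardening (voiced fricatives become stops word-finally).

/roŋɔv/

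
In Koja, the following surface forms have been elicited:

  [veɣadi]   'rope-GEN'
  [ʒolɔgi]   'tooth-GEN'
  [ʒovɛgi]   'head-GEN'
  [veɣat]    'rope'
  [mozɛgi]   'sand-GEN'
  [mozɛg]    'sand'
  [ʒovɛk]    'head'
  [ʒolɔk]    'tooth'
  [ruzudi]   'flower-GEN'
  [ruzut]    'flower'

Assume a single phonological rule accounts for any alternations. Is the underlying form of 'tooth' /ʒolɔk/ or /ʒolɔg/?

/ʒolɔk/

The root 'tooth' surfaces as [ʒolɔgi] and [ʒolɔk], with a stem-final [g] ~ [k] alternation.
Compare 'sand', with invariant [g] in [mozɛgi] and [mozɛg]: an analysis with underlying /g/ and a rule producing [k] in isolation would wrongly predict alternation here too.
The alternation reflects intervocalic voicing: voiceless stops become voiced between vowels. /k/ is underlying.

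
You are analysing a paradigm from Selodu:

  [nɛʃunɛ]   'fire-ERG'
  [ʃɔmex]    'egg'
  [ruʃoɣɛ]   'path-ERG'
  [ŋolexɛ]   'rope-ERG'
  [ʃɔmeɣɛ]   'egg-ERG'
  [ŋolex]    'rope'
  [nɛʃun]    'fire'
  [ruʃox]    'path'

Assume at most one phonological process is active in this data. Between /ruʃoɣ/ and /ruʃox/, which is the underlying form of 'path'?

'path' shows [ɣ] ~ [x] at the end of the stem ([ruʃoɣɛ] vs [ruʃox]).
If /x/ were underlying and a rule turned it into [ɣ] before the ERG suffix, 'rope' would also alternate; but it has [x] in both [ŋolexɛ] and [ŋolex].
The alternation reflects word-final obstruent devoicing: voiced obstruents become voiceless word-finally. /ɣ/ is underlying.

/ruʃoɣ/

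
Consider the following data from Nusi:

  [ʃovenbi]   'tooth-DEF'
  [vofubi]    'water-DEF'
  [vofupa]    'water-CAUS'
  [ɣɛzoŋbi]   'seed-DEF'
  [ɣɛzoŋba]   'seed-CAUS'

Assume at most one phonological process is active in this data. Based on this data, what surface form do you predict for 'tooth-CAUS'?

The CAUS morpheme has two allomorphs, [-ba] and [-pa].
By contrast the DEF suffix keeps its initial [b] throughout — that segment must be underlying.
So the underlying form is /-pa/, and voiceless stops become voiced after a nasal.
After 'tooth', which ends in a nasal, the suffix surfaces as [-ba], giving [ʃovenba].

[ʃovenba]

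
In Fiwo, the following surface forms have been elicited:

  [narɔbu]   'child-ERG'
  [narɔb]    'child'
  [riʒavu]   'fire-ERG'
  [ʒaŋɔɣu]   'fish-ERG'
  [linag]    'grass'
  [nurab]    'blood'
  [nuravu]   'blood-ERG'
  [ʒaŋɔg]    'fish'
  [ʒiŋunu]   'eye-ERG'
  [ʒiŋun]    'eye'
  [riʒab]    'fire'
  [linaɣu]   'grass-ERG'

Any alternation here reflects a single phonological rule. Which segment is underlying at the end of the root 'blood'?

'blood' shows [b] ~ [v] at the end of the stem ([nurab] vs [nuravu]).
The stem 'child' ([narɔb], [narɔbu]) shows [b] unchanged in both environments, so [b] cannot be basic with [v] derived before the ERG suffix.
Therefore /v/ is basic and [b] is derived by word-final hardening (voiced fricatives become stops word-finally).

/v/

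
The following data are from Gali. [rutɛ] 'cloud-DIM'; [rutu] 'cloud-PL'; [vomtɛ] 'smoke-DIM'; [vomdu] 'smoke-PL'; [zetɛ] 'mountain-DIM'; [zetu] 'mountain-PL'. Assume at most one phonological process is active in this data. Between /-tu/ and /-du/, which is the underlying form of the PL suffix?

The PL suffix surfaces as [-du] and [-tu], depending on the final segment of the stem.
The DIM suffix, which begins with [t], is invariant after every stem; so [t] is not altered by any rule here.
The PL suffix is therefore /-du/ underlyingly, with post-vocalic devoicing: voiced stops become voiceless after a vowel.

/-du/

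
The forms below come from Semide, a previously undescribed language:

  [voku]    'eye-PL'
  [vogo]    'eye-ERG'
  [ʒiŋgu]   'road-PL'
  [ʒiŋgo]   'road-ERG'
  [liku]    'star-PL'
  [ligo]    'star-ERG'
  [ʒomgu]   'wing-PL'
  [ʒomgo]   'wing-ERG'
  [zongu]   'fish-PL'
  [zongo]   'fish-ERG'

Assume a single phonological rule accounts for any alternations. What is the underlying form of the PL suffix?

/-ku/

The PL suffix surfaces as [-gu] and [-ku], depending on the final segment of the stem.
The ERG suffix, which begins with [g], is invariant after every stem; so [g] is not altered by any rule here.
The PL suffix is therefore /-ku/ underlyingly, with post-nasal voicing: voiceless stops become voiced after a nasal.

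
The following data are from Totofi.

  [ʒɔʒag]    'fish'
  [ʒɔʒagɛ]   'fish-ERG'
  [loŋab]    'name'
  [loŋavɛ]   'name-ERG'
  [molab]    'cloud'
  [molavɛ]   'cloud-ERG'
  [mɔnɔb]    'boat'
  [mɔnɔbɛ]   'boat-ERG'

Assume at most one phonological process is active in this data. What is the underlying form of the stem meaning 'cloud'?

The stem for 'cloud' ends in [b] in [molab] but [v] in [molavɛ].
The stem 'boat' ([mɔnɔb], [mɔnɔbɛ]) shows [b] unchanged in both environments, so [b] cannot be basic with [v] derived before the ERG suffix.
The alternation reflects word-final hardening: voiced fricatives become stops word-finally. /v/ is underlying.

/molav/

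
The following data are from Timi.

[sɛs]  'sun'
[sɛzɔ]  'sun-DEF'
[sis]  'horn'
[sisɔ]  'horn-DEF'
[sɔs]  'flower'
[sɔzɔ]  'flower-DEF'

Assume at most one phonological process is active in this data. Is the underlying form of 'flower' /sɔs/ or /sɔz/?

/sɔz/

The stem for 'flower' ends in [s] in [sɔs] but [z] in [sɔzɔ].
The stem 'horn' ([sis], [sisɔ]) shows [s] unchanged in both environments, so [s] cannot be basic with [z] derived before the DEF suffix.
The underlying segment must be /z/; voiced obstruents become voiceless word-finally, yielding [s] there.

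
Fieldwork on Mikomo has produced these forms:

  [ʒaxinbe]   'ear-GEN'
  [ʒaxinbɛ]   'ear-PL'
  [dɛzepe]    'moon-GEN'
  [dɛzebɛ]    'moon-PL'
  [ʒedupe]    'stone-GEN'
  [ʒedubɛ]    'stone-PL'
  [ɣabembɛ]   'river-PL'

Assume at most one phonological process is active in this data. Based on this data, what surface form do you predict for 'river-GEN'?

The GEN morpheme has two allomorphs, [-be] and [-pe].
By contrast the PL suffix keeps its initial [b] throughout — that segment must be underlying.
So the underlying form is /-pe/, and voiceless stops become voiced after a nasal.
After 'river', which ends in a nasal, the suffix surfaces as [-be], giving [ɣabembe].

[ɣabembe]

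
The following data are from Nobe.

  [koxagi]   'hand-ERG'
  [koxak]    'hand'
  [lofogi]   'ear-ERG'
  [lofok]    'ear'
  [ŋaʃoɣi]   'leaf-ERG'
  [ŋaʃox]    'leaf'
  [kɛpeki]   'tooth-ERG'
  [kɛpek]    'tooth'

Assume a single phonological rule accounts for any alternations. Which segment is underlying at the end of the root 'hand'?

'hand' shows [g] ~ [k] at the end of the stem ([koxagi] vs [koxak]).
But 'tooth' keeps [k] in both environments ([kɛpeki], [kɛpek]), so there is no rule changing /k/ to [g] before the ERG suffix.
The alternation reflects word-final obstruent devoicing: voiced obstruents become voiceless word-finally. /g/ is underlying.

/g/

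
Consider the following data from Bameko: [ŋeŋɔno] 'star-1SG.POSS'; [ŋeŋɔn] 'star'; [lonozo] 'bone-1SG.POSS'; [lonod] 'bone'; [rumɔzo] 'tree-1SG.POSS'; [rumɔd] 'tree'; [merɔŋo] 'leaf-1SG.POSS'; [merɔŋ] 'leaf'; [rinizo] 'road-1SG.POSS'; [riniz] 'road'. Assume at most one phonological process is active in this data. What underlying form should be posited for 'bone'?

/lonod/

The stem for 'bone' ends in [z] in [lonozo] but [d] in [lonod].
Compare 'road', with invariant [z] in [rinizo] and [riniz]: an analysis with underlying /z/ and a rule producing [d] in isolation would wrongly predict alternation here too.
The underlying segment must be /d/; voiced stops become fricatives between vowels, yielding [z] there.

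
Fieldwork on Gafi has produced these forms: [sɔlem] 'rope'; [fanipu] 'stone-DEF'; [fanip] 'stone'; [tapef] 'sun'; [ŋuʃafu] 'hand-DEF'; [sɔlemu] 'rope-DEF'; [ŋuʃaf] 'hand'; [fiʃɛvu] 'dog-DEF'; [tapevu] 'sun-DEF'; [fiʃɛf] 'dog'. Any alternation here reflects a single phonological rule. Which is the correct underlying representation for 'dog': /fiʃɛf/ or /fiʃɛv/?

/fiʃɛv/

'dog' shows [f] ~ [v] at the end of the stem ([fiʃɛf] vs [fiʃɛvu]).
The stem 'hand' ([ŋuʃaf], [ŋuʃafu]) shows [f] unchanged in both environments, so [f] cannot be basic with [v] derived before the DEF suffix.
Therefore /v/ is basic and [f] is derived by word-final obstruent devoicing (voiced obstruents become voiceless word-finally).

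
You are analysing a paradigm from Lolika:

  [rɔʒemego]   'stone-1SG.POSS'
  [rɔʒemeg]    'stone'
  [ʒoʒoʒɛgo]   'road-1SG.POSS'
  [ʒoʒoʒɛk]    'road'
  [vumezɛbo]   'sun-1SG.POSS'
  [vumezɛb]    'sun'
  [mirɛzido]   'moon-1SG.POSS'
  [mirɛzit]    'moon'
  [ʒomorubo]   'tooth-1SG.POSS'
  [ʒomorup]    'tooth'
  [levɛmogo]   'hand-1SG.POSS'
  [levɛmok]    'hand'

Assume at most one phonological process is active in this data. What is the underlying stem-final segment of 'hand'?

/k/

The stem for 'hand' ends in [g] in [levɛmogo] but [k] in [levɛmok].
If /g/ were underlying and a rule turned it into [k] in isolation, 'stone' would also alternate; but it has [g] in both [rɔʒemego] and [rɔʒemeg].
The alternation reflects intervocalic voicing: voiceless stops become voiced between vowels. /k/ is underlying.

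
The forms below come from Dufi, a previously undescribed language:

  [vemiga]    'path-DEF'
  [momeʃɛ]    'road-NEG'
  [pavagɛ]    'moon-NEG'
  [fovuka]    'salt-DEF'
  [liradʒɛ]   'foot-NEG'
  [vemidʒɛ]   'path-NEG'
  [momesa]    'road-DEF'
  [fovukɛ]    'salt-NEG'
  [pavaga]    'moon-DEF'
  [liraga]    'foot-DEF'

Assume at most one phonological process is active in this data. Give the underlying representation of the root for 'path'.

/vemidʒ/

In [vemiga] and [vemidʒɛ] the final segment of 'path' alternates: [g] ~ [dʒ].
Compare 'moon', with invariant [g] in [pavaga] and [pavagɛ]: an analysis with underlying /g/ and a rule producing [dʒ] before the NEG suffix would wrongly predict alternation here too.
The underlying segment must be /dʒ/; palato-alveolar /dʒ/ and /ʃ/ become [g] and [s] when no front vowel follows, yielding [g] there.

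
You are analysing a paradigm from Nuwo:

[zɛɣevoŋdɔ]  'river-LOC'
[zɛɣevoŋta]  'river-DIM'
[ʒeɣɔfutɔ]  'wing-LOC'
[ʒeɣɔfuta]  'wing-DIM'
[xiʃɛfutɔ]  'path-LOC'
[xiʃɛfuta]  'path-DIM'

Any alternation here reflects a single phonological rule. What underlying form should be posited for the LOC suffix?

/-dɔ/

The LOC morpheme has two allomorphs, [-dɔ] and [-tɔ].
By contrast the DIM suffix keeps its initial [t] throughout — that segment must be underlying.
So the underlying form is /-dɔ/, and voiced stops become voiceless after a vowel.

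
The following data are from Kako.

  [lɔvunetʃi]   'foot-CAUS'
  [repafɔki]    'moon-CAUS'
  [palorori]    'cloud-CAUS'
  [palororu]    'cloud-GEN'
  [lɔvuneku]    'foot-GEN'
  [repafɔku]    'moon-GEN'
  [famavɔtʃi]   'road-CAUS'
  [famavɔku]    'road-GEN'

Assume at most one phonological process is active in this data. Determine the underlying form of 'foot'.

In [lɔvunetʃi] and [lɔvuneku] the final segment of 'foot' alternates: [tʃ] ~ [k].
If /k/ were underlying and a rule turned it into [tʃ] before the CAUS suffix, 'moon' would also alternate; but it has [k] in both [repafɔki] and [repafɔku].
So /tʃ/ is underlying, and a rule of depalatalization — palato-alveolar /tʃ/ becomes [k] when no front vowel follows — gives [k].

/lɔvunetʃ/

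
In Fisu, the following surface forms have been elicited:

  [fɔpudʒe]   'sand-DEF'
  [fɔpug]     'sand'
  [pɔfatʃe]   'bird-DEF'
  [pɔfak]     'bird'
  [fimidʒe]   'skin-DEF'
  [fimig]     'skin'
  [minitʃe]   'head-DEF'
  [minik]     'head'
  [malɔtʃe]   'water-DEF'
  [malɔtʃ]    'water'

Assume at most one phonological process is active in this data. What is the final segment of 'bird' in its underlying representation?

The root 'bird' surfaces as [pɔfatʃe] and [pɔfak], with a stem-final [tʃ] ~ [k] alternation.
The stem 'water' ([malɔtʃe], [malɔtʃ]) shows [tʃ] unchanged in both environments, so [tʃ] cannot be basic with [k] derived in isolation.
So /k/ is underlying, and a rule of palatalization before a front vowel — /k/ and /g/ become palato-alveolar [tʃ] and [dʒ] before a front vowel — gives [tʃ].

/k/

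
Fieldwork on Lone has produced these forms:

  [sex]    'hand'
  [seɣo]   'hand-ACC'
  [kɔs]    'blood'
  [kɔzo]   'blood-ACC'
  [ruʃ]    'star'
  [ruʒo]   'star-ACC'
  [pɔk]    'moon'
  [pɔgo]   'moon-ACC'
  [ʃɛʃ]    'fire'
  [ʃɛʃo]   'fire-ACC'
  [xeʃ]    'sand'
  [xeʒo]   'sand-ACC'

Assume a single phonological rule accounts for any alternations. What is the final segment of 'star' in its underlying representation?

The root 'star' surfaces as [ruʃ] and [ruʒo], with a stem-final [ʃ] ~ [ʒ] alternation.
The stem 'fire' ([ʃɛʃ], [ʃɛʃo]) shows [ʃ] unchanged in both environments, so [ʃ] cannot be basic with [ʒ] derived before the ACC suffix.
The underlying segment must be /ʒ/; voiced obstruents become voiceless word-finally, yielding [ʃ] there.

/ʒ/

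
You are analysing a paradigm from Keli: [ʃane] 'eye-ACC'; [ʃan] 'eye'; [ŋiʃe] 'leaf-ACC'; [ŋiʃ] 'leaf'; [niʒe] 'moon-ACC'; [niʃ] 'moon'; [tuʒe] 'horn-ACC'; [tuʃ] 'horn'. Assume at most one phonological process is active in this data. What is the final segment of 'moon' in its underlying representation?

The root 'moon' surfaces as [niʒe] and [niʃ], with a stem-final [ʒ] ~ [ʃ] alternation.
If /ʃ/ were underlying and a rule turned it into [ʒ] before the ACC suffix, 'leaf' would also alternate; but it has [ʃ] in both [ŋiʃe] and [ŋiʃ].
Therefore /ʒ/ is basic and [ʃ] is derived by word-final obstruent devoicing (voiced obstruents become voiceless word-finally).

/ʒ/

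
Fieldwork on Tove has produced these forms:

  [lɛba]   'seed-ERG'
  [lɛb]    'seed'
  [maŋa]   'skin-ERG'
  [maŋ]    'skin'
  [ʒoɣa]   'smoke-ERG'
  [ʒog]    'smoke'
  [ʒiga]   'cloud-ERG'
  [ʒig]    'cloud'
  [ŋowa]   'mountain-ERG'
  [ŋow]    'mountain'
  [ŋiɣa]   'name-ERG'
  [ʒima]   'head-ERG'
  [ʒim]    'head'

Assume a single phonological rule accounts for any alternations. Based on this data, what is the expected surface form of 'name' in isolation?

[ŋig]

'smoke' shows [ɣ] ~ [g] at the end of the stem ([ʒoɣa] vs [ʒog]).
But 'cloud' keeps [g] in both environments ([ʒiga], [ʒig]), so there is no rule changing /g/ to [ɣ] before the ERG suffix.
Therefore /ɣ/ is basic and [g] is derived by word-final hardening (voiced fricatives become stops word-finally).
From [ŋiɣa] the stem 'name' is /ŋiɣ/; word-finally this yields [ŋig].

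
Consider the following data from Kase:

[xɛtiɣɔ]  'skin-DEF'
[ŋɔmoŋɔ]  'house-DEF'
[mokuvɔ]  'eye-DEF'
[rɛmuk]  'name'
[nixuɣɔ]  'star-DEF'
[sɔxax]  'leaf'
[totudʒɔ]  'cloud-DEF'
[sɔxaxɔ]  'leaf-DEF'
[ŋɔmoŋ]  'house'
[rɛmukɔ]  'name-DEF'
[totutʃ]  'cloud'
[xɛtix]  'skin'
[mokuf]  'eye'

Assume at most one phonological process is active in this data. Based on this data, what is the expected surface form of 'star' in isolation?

The stem for 'skin' ends in [x] in [xɛtix] but [ɣ] in [xɛtiɣɔ].
If /x/ were underlying and a rule turned it into [ɣ] before the DEF suffix, 'leaf' would also alternate; but it has [x] in both [sɔxax] and [sɔxaxɔ].
The underlying segment must be /ɣ/; voiced obstruents become voiceless word-finally, yielding [x] there.
The one attested form of 'star', [nixuɣɔ], shows underlying /nixuɣ/. Applying the same rule word-finally gives [nixux].

[nixux]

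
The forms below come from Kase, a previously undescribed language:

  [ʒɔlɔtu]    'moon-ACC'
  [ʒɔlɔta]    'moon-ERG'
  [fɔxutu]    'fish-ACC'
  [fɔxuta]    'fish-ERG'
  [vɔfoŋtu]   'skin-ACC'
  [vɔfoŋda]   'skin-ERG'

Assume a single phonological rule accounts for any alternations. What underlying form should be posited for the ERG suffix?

/-da/

The ERG morpheme has two allomorphs, [-da] and [-ta].
The ACC suffix, which begins with [t], is invariant after every stem; so [t] is not altered by any rule here.
So the underlying form is /-da/, and voiced stops become voiceless after a vowel.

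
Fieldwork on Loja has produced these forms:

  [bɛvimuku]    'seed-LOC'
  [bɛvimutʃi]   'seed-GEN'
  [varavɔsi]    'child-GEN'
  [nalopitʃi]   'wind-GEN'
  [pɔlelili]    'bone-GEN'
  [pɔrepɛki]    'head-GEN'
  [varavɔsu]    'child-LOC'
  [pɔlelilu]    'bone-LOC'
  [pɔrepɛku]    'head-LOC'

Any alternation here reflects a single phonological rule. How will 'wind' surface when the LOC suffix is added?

The stem for 'seed' ends in [tʃ] in [bɛvimutʃi] but [k] in [bɛvimuku].
Compare 'head', with invariant [k] in [pɔrepɛki] and [pɔrepɛku]: an analysis with underlying /k/ and a rule producing [tʃ] before the GEN suffix would wrongly predict alternation here too.
The alternation reflects depalatalization: palato-alveolar /tʃ/ becomes [k] when no front vowel follows. /tʃ/ is underlying.
From [nalopitʃi] the stem 'wind' is /nalopitʃ/; when no front vowel follows this yields [nalopiku].

[nalopiku]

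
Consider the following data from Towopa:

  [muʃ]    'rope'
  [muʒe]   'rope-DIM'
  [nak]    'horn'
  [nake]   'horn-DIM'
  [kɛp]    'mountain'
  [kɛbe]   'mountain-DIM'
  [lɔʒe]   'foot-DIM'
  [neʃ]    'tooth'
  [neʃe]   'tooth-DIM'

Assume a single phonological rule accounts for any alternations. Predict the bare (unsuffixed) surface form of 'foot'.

In [muʃ] and [muʒe] the final segment of 'rope' alternates: [ʃ] ~ [ʒ].
The stem 'tooth' ([neʃ], [neʃe]) shows [ʃ] unchanged in both environments, so [ʃ] cannot be basic with [ʒ] derived before the DIM suffix.
The underlying segment must be /ʒ/; voiced obstruents become voiceless word-finally, yielding [ʃ] there.
From [lɔʒe] the stem 'foot' is /lɔʒ/; word-finally this yields [lɔʃ].

[lɔʃ]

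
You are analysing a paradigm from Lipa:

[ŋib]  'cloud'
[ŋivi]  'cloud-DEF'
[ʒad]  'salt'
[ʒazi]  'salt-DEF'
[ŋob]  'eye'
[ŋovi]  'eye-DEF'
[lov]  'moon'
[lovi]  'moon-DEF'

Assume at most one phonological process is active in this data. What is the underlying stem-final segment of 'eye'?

/b/

In [ŋob] and [ŋovi] the final segment of 'eye' alternates: [b] ~ [v].
But 'moon' keeps [v] in both environments ([lov], [lovi]), so there is no rule changing /v/ to [b] in isolation.
So /b/ is underlying, and a rule of intervocalic spirantization — voiced stops become fricatives between vowels — gives [v].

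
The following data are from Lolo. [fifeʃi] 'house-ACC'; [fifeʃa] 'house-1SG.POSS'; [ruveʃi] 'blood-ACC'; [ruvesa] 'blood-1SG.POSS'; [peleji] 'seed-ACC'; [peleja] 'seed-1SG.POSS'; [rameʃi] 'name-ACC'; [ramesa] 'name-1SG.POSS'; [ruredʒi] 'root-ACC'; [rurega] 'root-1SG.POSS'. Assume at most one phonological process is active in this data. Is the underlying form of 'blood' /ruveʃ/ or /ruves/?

In [ruveʃi] and [ruvesa] the final segment of 'blood' alternates: [ʃ] ~ [s].
The stem 'house' ([fifeʃi], [fifeʃa]) shows [ʃ] unchanged in both environments, so [ʃ] cannot be basic with [s] derived before the 1SG.POSS suffix.
Therefore /s/ is basic and [ʃ] is derived by palatalization before a front vowel (/g/ and /s/ become palato-alveolar [dʒ] and [ʃ] before a front vowel).

/ruves/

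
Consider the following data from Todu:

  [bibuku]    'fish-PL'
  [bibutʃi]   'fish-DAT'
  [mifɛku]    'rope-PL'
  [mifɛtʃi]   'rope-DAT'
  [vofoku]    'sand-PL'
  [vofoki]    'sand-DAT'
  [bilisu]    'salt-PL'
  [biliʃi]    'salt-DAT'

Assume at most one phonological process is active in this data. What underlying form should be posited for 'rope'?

'rope' shows [k] ~ [tʃ] at the end of the stem ([mifɛku] vs [mifɛtʃi]).
The stem 'sand' ([vofoku], [vofoki]) shows [k] unchanged in both environments, so [k] cannot be basic with [tʃ] derived before the DAT suffix.
So /tʃ/ is underlying, and a rule of depalatalization — palato-alveolar /tʃ/ and /ʃ/ become [k] and [s] when no front vowel follows — gives [k].

/mifɛtʃ/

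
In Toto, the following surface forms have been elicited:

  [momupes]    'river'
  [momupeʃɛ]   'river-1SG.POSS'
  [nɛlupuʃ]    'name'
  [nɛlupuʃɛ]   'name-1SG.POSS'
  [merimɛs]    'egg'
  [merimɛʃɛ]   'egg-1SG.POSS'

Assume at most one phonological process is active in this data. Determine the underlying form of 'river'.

The root 'river' surfaces as [momupes] and [momupeʃɛ], with a stem-final [s] ~ [ʃ] alternation.
The stem 'name' ([nɛlupuʃ], [nɛlupuʃɛ]) shows [ʃ] unchanged in both environments, so [ʃ] cannot be basic with [s] derived in isolation.
So /s/ is underlying, and a rule of palatalization before a front vowel — /s/ becomes palato-alveolar [ʃ] before a front vowel — gives [ʃ].
So 'river' = /momupes/.

/momupes/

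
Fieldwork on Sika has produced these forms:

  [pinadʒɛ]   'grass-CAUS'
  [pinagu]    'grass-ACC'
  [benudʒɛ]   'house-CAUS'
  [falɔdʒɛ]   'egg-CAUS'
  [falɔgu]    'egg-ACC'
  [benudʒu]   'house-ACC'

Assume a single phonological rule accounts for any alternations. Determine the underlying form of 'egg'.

/falɔg/

In [falɔdʒɛ] and [falɔgu] the final segment of 'egg' alternates: [dʒ] ~ [g].
Compare 'house', with invariant [dʒ] in [benudʒɛ] and [benudʒu]: an analysis with underlying /dʒ/ and a rule producing [g] before the ACC suffix would wrongly predict alternation here too.
So /g/ is underlying, and a rule of palatalization before a front vowel — /g/ becomes palato-alveolar [dʒ] before a front vowel — gives [dʒ].
Hence 'egg' is /falɔg/ underlyingly.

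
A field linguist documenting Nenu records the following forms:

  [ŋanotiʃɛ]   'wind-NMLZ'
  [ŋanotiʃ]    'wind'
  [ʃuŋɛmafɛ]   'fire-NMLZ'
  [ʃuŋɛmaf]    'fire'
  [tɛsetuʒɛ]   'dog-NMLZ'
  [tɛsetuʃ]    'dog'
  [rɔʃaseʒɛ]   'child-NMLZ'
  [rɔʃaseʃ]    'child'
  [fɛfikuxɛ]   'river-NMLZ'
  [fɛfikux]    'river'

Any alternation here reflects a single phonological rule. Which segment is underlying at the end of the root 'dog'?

'dog' shows [ʒ] ~ [ʃ] at the end of the stem ([tɛsetuʒɛ] vs [tɛsetuʃ]).
If /ʃ/ were underlying and a rule turned it into [ʒ] before the NMLZ suffix, 'wind' would also alternate; but it has [ʃ] in both [ŋanotiʃɛ] and [ŋanotiʃ].
Therefore /ʒ/ is basic and [ʃ] is derived by word-final obstruent devoicing (voiced obstruents become voiceless word-finally).

/ʒ/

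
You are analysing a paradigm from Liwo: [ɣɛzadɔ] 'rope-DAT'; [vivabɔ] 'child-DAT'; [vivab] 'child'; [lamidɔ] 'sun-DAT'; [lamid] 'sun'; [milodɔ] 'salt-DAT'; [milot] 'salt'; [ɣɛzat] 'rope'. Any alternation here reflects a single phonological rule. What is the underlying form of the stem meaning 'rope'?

'rope' shows [t] ~ [d] at the end of the stem ([ɣɛzat] vs [ɣɛzadɔ]).
But 'sun' keeps [d] in both environments ([lamid], [lamidɔ]), so there is no rule changing /d/ to [t] in isolation.
Therefore /t/ is basic and [d] is derived by intervocalic voicing (voiceless stops become voiced between vowels).
Hence 'rope' is /ɣɛzat/ underlyingly.

/ɣɛzat/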